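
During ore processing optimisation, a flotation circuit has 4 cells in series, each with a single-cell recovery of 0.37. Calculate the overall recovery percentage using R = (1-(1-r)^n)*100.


Complement of single-cell recovery:
1 - r = 1 - 0.37 = 0.63
Raise to power n:
(1 - r)^4 = 0.63^4 = 0.15752961
Overall recovery:
R = (1 - 0.15752961) * 100
= 84.247%

84.247%


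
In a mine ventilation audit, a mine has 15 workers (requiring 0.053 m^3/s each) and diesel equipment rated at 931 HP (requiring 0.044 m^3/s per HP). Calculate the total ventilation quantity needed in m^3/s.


41.759 m^3/s

Airflow for workers:
Q_people = 15 * 0.053 = 0.795 m^3/s
Airflow for diesel equipment:
Q_diesel = 931 * 0.044 = 40.964 m^3/s
Total ventilation:
Q_total = 0.795 + 40.964
= 41.759 m^3/s


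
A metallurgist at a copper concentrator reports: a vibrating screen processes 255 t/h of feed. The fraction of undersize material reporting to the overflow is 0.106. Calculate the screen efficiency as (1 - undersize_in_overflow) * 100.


Screen efficiency = (1 - fraction of undersize in overflow) * 100
= (1 - 0.106) * 100
= 0.894 * 100
= 89.4%

89.4%


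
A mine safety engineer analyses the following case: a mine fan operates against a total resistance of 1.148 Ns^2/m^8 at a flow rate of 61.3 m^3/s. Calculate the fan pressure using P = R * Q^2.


4313.8281 Pa

Compute Q^2:
Q^2 = 61.3^2 = 3757.69
Compute pressure:
P = R * Q^2 = 1.148 * 3757.69
= 4313.8281 Pa


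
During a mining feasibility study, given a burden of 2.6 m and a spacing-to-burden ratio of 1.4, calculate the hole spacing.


3.64 m

Spacing = burden * ratio
= 2.6 * 1.4
= 3.64 m


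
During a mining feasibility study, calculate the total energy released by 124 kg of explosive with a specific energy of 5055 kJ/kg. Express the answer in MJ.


Energy = mass * specific_energy / 1000
= 124 * 5055 / 1000
= 626820 / 1000
= 626.82 MJ

626.82 MJ


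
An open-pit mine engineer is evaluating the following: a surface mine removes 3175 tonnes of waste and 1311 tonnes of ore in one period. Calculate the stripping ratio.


Stripping ratio = waste tonnage / ore tonnage
= 3175 / 1311
= 2.4218

2.4218


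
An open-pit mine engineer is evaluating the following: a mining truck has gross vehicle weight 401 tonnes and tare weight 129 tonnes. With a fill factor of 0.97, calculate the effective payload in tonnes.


263.84 tonnes

Maximum payload = gross - tare
= 401 - 129 = 272 tonnes
Effective payload = max payload * fill factor
= 272 * 0.97
= 263.84 tonnes


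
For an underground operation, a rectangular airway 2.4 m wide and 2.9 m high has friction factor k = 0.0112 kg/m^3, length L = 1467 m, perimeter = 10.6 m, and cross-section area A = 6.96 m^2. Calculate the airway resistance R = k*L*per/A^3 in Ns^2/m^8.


0.5166 Ns^2/m^8

Compute the numerator:
k * L * per = 0.0112 * 1467 * 10.6
= 174.16224
Compute the denominator:
A^3 = 6.96^3 = 337.153536
Resistance:
R = 174.16224 / 337.153536
= 0.5166 Ns^2/m^8


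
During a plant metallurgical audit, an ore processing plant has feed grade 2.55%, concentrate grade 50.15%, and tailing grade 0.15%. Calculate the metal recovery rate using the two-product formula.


Using the two-product formula:
R = 100 * c * (f - t) / (f * (c - t))
Numerator = 100 * 50.15 * (2.55 - 0.15)
= 100 * 50.15 * 2.4
= 12036.0
Denominator = 2.55 * (50.15 - 0.15)
= 2.55 * 50.0
= 127.5
R = 12036.0 / 127.5
= 94.4%

94.4%


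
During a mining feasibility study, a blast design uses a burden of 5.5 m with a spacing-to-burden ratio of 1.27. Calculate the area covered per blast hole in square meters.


38.4175 m^2

First, find the spacing:
Spacing = burden * ratio = 5.5 * 1.27
= 6.985 m
Then, calculate the area:
Area = burden * spacing = 5.5 * 6.985
= 38.4175 m^2


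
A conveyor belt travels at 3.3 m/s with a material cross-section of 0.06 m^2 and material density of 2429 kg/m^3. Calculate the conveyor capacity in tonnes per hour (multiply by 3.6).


1731.3912 t/h

Volumetric flow = speed * area
= 3.3 * 0.06 = 0.198 m^3/s
Mass flow = volumetric * density
= 0.198 * 2429 = 480.942 kg/s
Convert to t/h: multiply by 3.6
Capacity = 480.942 * 3.6
= 1731.3912 t/h


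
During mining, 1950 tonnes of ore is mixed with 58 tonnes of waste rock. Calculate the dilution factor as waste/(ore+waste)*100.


2.8884%

Total material = ore + waste
= 1950 + 58 = 2008 tonnes
Dilution = waste / total * 100
= 58 / 2008 * 100
= 0.02888446215 * 100
= 2.8884%


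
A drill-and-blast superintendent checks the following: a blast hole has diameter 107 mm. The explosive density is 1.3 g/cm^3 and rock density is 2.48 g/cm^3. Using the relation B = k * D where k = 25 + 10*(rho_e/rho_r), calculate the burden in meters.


3.2359 m

First, compute k:
rho_e / rho_r = 1.3 / 2.48 = 0.5241935484
k = 25 + 10 * 0.5241935484 = 30.24193548
Then, compute burden:
B = k * D / 1000 = 30.24193548 * 107 / 1000
= 3235.887097 / 1000
= 3.2359 m


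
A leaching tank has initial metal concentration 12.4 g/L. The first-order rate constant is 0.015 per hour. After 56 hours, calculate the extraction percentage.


56.8289%

Compute the exponent:
-k * t = -0.015 * 56 = -0.84
Remaining concentration:
C = 12.4 * exp(-0.84)
= 12.4 * 0.4317105234
= 5.353210491 g/L
Extracted = 12.4 - 5.353210491 = 7.046789509 g/L
Extraction % = 7.046789509 / 12.4 * 100
= 56.8289%


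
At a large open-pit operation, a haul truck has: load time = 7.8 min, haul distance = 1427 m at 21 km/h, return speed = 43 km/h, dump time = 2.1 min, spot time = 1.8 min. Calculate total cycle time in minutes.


17.7683 min

Convert haul speed to m/min: 21 * 1000/60 = 350 m/min
Haul time = 1427 / 350 = 4.077142857 min
Convert return speed to m/min: 43 * 1000/60 = 716.6666667 m/min
Return time = 1427 / 716.6666667 = 1.991162791 min
Total cycle time:
= 7.8 + 4.077142857 + 2.1 + 1.991162791 + 1.8
= 17.7683 min


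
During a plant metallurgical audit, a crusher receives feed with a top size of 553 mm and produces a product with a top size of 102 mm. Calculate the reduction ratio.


Reduction ratio = feed size / product size
= 553 / 102
= 5.4216

5.4216


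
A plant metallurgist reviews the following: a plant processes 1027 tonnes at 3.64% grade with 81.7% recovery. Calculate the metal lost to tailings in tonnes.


Total metal in feed:
= 1027 * 3.64 / 100 = 37.3828 tonnes
Metal recovered:
= 37.3828 * 81.7 / 100 = 30.5417476 tonnes
Metal lost to tailings:
= 37.3828 - 30.5417476
= 6.8411 tonnes

6.8411 tonnes


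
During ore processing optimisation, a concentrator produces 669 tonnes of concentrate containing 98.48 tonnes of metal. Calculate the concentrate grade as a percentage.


Grade = (metal in concentrate / concentrate mass) * 100
= (98.48 / 669) * 100
= 0.1472047833 * 100
= 14.7205%

14.7205%


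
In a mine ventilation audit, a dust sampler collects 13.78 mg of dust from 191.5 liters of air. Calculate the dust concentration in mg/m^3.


71.9582 mg/m^3

Convert liters to m^3: 1 m^3 = 1000 L
Concentration = mass / volume * 1000
= 13.78 / 191.5 * 1000
= 0.07195822454 * 1000
= 71.9582 mg/m^3


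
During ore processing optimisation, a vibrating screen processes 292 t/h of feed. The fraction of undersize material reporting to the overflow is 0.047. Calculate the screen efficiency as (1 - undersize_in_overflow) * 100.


95.3%

Screen efficiency = (1 - fraction of undersize in overflow) * 100
= (1 - 0.047) * 100
= 0.953 * 100
= 95.3%


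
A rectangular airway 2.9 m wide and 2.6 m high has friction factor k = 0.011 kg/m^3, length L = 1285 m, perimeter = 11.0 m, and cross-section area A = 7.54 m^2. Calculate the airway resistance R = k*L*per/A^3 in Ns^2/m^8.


Compute the numerator:
k * L * per = 0.011 * 1285 * 11.0
= 155.485
Compute the denominator:
A^3 = 7.54^3 = 428.661064
Resistance:
R = 155.485 / 428.661064
= 0.3627 Ns^2/m^8

0.3627 Ns^2/m^8


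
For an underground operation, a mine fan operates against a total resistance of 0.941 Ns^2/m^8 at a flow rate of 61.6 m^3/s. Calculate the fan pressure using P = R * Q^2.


Compute Q^2:
Q^2 = 61.6^2 = 3794.56
Compute pressure:
P = R * Q^2 = 0.941 * 3794.56
= 3570.681 Pa

3570.681 Pa


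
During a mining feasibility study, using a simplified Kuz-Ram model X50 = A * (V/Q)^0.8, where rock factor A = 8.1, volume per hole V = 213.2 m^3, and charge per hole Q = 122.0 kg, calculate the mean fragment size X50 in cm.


12.6598 cm

Compute V/Q:
V/Q = 213.2 / 122.0 = 1.747540984
Raise to the power 0.8:
(V/Q)^0.8 = 1.747540984^0.8 = 1.562938523
Multiply by A:
X50 = 8.1 * 1.562938523
= 12.6598 cm


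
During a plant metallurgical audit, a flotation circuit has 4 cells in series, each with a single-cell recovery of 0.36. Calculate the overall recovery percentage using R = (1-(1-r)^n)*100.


83.2228%

Complement of single-cell recovery:
1 - r = 1 - 0.36 = 0.64
Raise to power n:
(1 - r)^4 = 0.64^4 = 0.16777216
Overall recovery:
R = (1 - 0.16777216) * 100
= 83.2228%


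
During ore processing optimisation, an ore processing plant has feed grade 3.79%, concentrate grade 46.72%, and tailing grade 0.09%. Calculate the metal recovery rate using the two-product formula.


Using the two-product formula:
R = 100 * c * (f - t) / (f * (c - t))
Numerator = 100 * 46.72 * (3.79 - 0.09)
= 100 * 46.72 * 3.7
= 17286.4
Denominator = 3.79 * (46.72 - 0.09)
= 3.79 * 46.63
= 176.7277
R = 17286.4 / 176.7277
= 97.8138%

97.8138%


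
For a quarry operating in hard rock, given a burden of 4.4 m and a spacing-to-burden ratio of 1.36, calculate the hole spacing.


Spacing = burden * ratio
= 4.4 * 1.36
= 5.984 m

5.984 m


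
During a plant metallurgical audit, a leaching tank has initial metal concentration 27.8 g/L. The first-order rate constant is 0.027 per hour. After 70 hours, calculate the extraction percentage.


84.8928%

Compute the exponent:
-k * t = -0.027 * 70 = -1.89
Remaining concentration:
C = 27.8 * exp(-1.89)
= 27.8 * 0.1510718088
= 4.199796286 g/L
Extracted = 27.8 - 4.199796286 = 23.60020371 g/L
Extraction % = 23.60020371 / 27.8 * 100
= 84.8928%


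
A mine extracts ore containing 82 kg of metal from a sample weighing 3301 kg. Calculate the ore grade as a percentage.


Ore grade = (metal mass / ore mass) * 100
= (82 / 3301) * 100
= 0.02484095729 * 100
= 2.4841%

2.4841%


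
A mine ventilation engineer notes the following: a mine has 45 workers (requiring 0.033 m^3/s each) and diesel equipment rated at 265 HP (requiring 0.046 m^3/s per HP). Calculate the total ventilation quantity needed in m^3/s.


Airflow for workers:
Q_people = 45 * 0.033 = 1.485 m^3/s
Airflow for diesel equipment:
Q_diesel = 265 * 0.046 = 12.19 m^3/s
Total ventilation:
Q_total = 1.485 + 12.19
= 13.675 m^3/s

13.675 m^3/s


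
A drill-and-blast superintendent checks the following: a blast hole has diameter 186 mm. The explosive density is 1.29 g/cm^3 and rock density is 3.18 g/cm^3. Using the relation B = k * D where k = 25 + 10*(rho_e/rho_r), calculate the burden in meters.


5.4045 m

First, compute k:
rho_e / rho_r = 1.29 / 3.18 = 0.4056603774
k = 25 + 10 * 0.4056603774 = 29.05660377
Then, compute burden:
B = k * D / 1000 = 29.05660377 * 186 / 1000
= 5404.528302 / 1000
= 5.4045 m


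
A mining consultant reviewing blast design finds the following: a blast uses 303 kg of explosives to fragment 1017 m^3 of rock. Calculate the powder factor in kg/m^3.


0.2979 kg/m^3

Powder factor = explosive mass / rock volume
= 303 / 1017
= 0.2979 kg/m^3


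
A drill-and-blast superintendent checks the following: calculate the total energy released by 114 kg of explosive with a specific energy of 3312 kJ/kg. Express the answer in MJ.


Energy = mass * specific_energy / 1000
= 114 * 3312 / 1000
= 377568 / 1000
= 377.568 MJ

377.568 MJ


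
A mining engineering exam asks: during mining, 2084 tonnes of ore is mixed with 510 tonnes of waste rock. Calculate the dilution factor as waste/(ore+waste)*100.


19.6608%

Total material = ore + waste
= 2084 + 510 = 2594 tonnes
Dilution = waste / total * 100
= 510 / 2594 * 100
= 0.1966075559 * 100
= 19.6608%


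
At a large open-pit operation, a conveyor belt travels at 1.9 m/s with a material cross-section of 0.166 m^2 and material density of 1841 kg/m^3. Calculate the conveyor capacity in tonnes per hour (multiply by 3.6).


Volumetric flow = speed * area
= 1.9 * 0.166 = 0.3154 m^3/s
Mass flow = volumetric * density
= 0.3154 * 1841 = 580.6514 kg/s
Convert to t/h: multiply by 3.6
Capacity = 580.6514 * 3.6
= 2090.345 t/h

2090.345 t/h


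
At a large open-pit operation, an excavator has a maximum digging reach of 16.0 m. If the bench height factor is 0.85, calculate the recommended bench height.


13.6 m

Bench height = reach * factor
= 16.0 * 0.85
= 13.6 m


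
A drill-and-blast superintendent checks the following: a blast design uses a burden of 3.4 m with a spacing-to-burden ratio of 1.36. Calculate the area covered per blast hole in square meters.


15.7216 m^2

First, find the spacing:
Spacing = burden * ratio = 3.4 * 1.36
= 4.624 m
Then, calculate the area:
Area = burden * spacing = 3.4 * 4.624
= 15.7216 m^2


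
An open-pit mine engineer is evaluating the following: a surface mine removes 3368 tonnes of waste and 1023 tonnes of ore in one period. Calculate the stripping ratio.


3.2923

Stripping ratio = waste tonnage / ore tonnage
= 3368 / 1023
= 3.2923


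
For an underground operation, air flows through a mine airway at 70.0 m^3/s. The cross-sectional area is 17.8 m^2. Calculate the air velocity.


Velocity = flow rate / cross-sectional area
= 70.0 / 17.8
= 3.9326 m/s

3.9326 m/s


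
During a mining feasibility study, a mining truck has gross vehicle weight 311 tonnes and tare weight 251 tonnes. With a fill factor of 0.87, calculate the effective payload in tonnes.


52.2 tonnes

Maximum payload = gross - tare
= 311 - 251 = 60 tonnes
Effective payload = max payload * fill factor
= 60 * 0.87
= 52.2 tonnes


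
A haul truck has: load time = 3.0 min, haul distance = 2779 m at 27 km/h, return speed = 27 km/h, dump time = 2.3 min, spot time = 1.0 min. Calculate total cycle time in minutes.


18.6511 min

Convert haul speed to m/min: 27 * 1000/60 = 450 m/min
Haul time = 2779 / 450 = 6.175555556 min
Convert return speed to m/min: 27 * 1000/60 = 450 m/min
Return time = 2779 / 450 = 6.175555556 min
Total cycle time:
= 3.0 + 6.175555556 + 2.3 + 6.175555556 + 1.0
= 18.6511 min


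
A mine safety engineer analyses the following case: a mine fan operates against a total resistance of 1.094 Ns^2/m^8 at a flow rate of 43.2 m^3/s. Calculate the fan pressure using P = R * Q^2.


Compute Q^2:
Q^2 = 43.2^2 = 1866.24
Compute pressure:
P = R * Q^2 = 1.094 * 1866.24
= 2041.6666 Pa

2041.6666 Pa


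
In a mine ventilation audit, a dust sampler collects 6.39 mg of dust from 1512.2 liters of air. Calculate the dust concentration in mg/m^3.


4.2256 mg/m^3

Convert liters to m^3: 1 m^3 = 1000 L
Concentration = mass / volume * 1000
= 6.39 / 1512.2 * 1000
= 0.00422563153 * 1000
= 4.2256 mg/m^3


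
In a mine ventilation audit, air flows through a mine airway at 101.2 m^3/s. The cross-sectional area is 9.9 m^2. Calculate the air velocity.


10.2222 m/s

Velocity = flow rate / cross-sectional area
= 101.2 / 9.9
= 10.2222 m/s


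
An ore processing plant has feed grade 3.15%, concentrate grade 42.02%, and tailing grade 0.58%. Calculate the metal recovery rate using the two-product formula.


82.7292%

Using the two-product formula:
R = 100 * c * (f - t) / (f * (c - t))
Numerator = 100 * 42.02 * (3.15 - 0.58)
= 100 * 42.02 * 2.57
= 10799.14
Denominator = 3.15 * (42.02 - 0.58)
= 3.15 * 41.44
= 130.536
R = 10799.14 / 130.536
= 82.7292%


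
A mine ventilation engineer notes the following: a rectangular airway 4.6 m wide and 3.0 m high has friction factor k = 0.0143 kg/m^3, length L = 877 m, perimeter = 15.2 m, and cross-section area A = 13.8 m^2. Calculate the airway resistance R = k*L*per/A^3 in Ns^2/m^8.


0.0725 Ns^2/m^8

Compute the numerator:
k * L * per = 0.0143 * 877 * 15.2
= 190.62472
Compute the denominator:
A^3 = 13.8^3 = 2628.072
Resistance:
R = 190.62472 / 2628.072
= 0.0725 Ns^2/m^8


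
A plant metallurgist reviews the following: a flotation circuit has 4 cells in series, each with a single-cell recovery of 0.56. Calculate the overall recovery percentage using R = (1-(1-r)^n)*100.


96.2519%

Complement of single-cell recovery:
1 - r = 1 - 0.56 = 0.44
Raise to power n:
(1 - r)^4 = 0.44^4 = 0.03748096
Overall recovery:
R = (1 - 0.03748096) * 100
= 96.2519%


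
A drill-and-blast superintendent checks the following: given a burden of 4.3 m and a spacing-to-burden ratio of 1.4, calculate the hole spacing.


6.02 m

Spacing = burden * ratio
= 4.3 * 1.4
= 6.02 m


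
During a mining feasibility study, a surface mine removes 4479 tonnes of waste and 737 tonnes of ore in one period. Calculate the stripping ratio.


Stripping ratio = waste tonnage / ore tonnage
= 4479 / 737
= 6.0773

6.0773


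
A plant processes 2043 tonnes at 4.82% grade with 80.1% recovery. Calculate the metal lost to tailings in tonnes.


19.596 tonnes

Total metal in feed:
= 2043 * 4.82 / 100 = 98.4726 tonnes
Metal recovered:
= 98.4726 * 80.1 / 100 = 78.8765526 tonnes
Metal lost to tailings:
= 98.4726 - 78.8765526
= 19.596 tonnes


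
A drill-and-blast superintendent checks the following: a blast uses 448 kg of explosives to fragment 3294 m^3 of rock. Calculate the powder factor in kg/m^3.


0.136 kg/m^3

Powder factor = explosive mass / rock volume
= 448 / 3294
= 0.136 kg/m^3


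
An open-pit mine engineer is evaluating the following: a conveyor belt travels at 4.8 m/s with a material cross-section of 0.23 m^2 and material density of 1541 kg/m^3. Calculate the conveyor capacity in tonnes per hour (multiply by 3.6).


Volumetric flow = speed * area
= 4.8 * 0.23 = 1.104 m^3/s
Mass flow = volumetric * density
= 1.104 * 1541 = 1701.264 kg/s
Convert to t/h: multiply by 3.6
Capacity = 1701.264 * 3.6
= 6124.5504 t/h

6124.5504 t/h


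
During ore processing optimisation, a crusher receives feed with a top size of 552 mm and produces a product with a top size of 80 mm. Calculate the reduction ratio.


Reduction ratio = feed size / product size
= 552 / 80
= 6.9

6.9


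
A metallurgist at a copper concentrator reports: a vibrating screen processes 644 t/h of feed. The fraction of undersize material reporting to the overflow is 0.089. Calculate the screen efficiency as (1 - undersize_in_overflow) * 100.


Screen efficiency = (1 - fraction of undersize in overflow) * 100
= (1 - 0.089) * 100
= 0.911 * 100
= 91.1%

91.1%


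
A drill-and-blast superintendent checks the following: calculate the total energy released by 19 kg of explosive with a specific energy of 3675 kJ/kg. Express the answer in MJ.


Energy = mass * specific_energy / 1000
= 19 * 3675 / 1000
= 69825 / 1000
= 69.825 MJ

69.825 MJ


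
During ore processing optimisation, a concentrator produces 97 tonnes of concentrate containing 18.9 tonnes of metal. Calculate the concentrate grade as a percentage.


Grade = (metal in concentrate / concentrate mass) * 100
= (18.9 / 97) * 100
= 0.1948453608 * 100
= 19.4845%

19.4845%


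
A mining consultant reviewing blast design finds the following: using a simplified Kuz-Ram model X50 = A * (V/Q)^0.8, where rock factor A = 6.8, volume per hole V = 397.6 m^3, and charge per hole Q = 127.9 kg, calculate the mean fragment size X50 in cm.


Compute V/Q:
V/Q = 397.6 / 127.9 = 3.108678655
Raise to the power 0.8:
(V/Q)^0.8 = 3.108678655^0.8 = 2.477768144
Multiply by A:
X50 = 6.8 * 2.477768144
= 16.8488 cm

16.8488 cm


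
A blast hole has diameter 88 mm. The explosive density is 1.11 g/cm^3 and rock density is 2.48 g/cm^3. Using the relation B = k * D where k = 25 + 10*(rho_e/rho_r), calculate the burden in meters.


2.5939 m

First, compute k:
rho_e / rho_r = 1.11 / 2.48 = 0.4475806452
k = 25 + 10 * 0.4475806452 = 29.47580645
Then, compute burden:
B = k * D / 1000 = 29.47580645 * 88 / 1000
= 2593.870968 / 1000
= 2.5939 m


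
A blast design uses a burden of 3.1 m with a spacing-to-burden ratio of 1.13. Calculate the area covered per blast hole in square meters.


10.8593 m^2

First, find the spacing:
Spacing = burden * ratio = 3.1 * 1.13
= 3.503 m
Then, calculate the area:
Area = burden * spacing = 3.1 * 3.503
= 10.8593 m^2


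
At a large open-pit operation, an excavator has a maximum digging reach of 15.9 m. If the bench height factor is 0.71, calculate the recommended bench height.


11.289 m

Bench height = reach * factor
= 15.9 * 0.71
= 11.289 m


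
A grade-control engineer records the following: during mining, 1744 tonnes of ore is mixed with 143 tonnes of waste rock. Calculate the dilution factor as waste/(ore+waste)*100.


7.5782%

Total material = ore + waste
= 1744 + 143 = 1887 tonnes
Dilution = waste / total * 100
= 143 / 1887 * 100
= 0.07578166402 * 100
= 7.5782%


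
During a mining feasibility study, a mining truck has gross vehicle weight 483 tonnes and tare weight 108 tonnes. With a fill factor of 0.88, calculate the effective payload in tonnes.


330.0 tonnes

Maximum payload = gross - tare
= 483 - 108 = 375 tonnes
Effective payload = max payload * fill factor
= 375 * 0.88
= 330.0 tonnes


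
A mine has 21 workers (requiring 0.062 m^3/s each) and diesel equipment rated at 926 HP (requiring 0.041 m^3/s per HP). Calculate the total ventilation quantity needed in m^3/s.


Airflow for workers:
Q_people = 21 * 0.062 = 1.302 m^3/s
Airflow for diesel equipment:
Q_diesel = 926 * 0.041 = 37.966 m^3/s
Total ventilation:
Q_total = 1.302 + 37.966
= 39.268 m^3/s

39.268 m^3/s


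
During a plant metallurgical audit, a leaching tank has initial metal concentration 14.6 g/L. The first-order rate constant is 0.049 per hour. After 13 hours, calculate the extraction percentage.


47.1123%

Compute the exponent:
-k * t = -0.049 * 13 = -0.637
Remaining concentration:
C = 14.6 * exp(-0.637)
= 14.6 * 0.5288766765
= 7.721599477 g/L
Extracted = 14.6 - 7.721599477 = 6.878400523 g/L
Extraction % = 6.878400523 / 14.6 * 100
= 47.1123%


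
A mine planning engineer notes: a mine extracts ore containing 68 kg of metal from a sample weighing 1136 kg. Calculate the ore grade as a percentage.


Ore grade = (metal mass / ore mass) * 100
= (68 / 1136) * 100
= 0.05985915493 * 100
= 5.9859%

5.9859%


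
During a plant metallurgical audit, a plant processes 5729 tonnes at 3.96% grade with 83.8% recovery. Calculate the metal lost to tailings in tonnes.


36.7527 tonnes

Total metal in feed:
= 5729 * 3.96 / 100 = 226.8684 tonnes
Metal recovered:
= 226.8684 * 83.8 / 100 = 190.1157192 tonnes
Metal lost to tailings:
= 226.8684 - 190.1157192
= 36.7527 tonnes


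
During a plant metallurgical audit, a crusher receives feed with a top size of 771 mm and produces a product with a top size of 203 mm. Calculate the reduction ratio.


Reduction ratio = feed size / product size
= 771 / 203
= 3.798

3.798


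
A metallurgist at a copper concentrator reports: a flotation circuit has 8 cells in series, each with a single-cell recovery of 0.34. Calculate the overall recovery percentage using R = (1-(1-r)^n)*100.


96.3996%

Complement of single-cell recovery:
1 - r = 1 - 0.34 = 0.66
Raise to power n:
(1 - r)^8 = 0.66^8 = 0.03600406063
Overall recovery:
R = (1 - 0.03600406063) * 100
= 96.3996%


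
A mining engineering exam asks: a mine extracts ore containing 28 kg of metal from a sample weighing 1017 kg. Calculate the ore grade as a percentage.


2.7532%

Ore grade = (metal mass / ore mass) * 100
= (28 / 1017) * 100
= 0.02753195674 * 100
= 2.7532%


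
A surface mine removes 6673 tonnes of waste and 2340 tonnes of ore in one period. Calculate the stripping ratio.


2.8517

Stripping ratio = waste tonnage / ore tonnage
= 6673 / 2340
= 2.8517


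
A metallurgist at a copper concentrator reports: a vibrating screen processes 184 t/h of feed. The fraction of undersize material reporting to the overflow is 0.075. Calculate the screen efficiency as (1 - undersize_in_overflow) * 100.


92.5%

Screen efficiency = (1 - fraction of undersize in overflow) * 100
= (1 - 0.075) * 100
= 0.925 * 100
= 92.5%


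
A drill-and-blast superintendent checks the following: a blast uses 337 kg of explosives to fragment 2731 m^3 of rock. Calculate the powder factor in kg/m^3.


Powder factor = explosive mass / rock volume
= 337 / 2731
= 0.1234 kg/m^3

0.1234 kg/m^3


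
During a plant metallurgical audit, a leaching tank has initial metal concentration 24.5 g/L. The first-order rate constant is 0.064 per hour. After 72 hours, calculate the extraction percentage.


Compute the exponent:
-k * t = -0.064 * 72 = -4.608
Remaining concentration:
C = 24.5 * exp(-4.608)
= 24.5 * 0.009971741861
= 0.2443076756 g/L
Extracted = 24.5 - 0.2443076756 = 24.25569232 g/L
Extraction % = 24.25569232 / 24.5 * 100
= 99.0028%

99.0028%


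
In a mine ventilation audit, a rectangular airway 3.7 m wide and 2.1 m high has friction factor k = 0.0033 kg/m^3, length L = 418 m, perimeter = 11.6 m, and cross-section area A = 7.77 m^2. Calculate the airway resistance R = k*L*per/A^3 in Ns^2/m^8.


0.0341 Ns^2/m^8

Compute the numerator:
k * L * per = 0.0033 * 418 * 11.6
= 16.00104
Compute the denominator:
A^3 = 7.77^3 = 469.097433
Resistance:
R = 16.00104 / 469.097433
= 0.0341 Ns^2/m^8


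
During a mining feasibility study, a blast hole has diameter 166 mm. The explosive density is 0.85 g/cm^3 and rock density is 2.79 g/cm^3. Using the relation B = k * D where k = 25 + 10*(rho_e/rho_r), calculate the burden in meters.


First, compute k:
rho_e / rho_r = 0.85 / 2.79 = 0.3046594982
k = 25 + 10 * 0.3046594982 = 28.04659498
Then, compute burden:
B = k * D / 1000 = 28.04659498 * 166 / 1000
= 4655.734767 / 1000
= 4.6557 m

4.6557 m


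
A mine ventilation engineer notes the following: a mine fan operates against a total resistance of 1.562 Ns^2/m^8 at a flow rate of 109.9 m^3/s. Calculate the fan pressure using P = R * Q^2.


Compute Q^2:
Q^2 = 109.9^2 = 12078.01
Compute pressure:
P = R * Q^2 = 1.562 * 12078.01
= 18865.8516 Pa

18865.8516 Pa


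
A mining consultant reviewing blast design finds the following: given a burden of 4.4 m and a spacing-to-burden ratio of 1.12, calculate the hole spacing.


4.928 m

Spacing = burden * ratio
= 4.4 * 1.12
= 4.928 m


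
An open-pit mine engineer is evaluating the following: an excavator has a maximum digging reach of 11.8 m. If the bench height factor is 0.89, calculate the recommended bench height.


Bench height = reach * factor
= 11.8 * 0.89
= 10.502 m

10.502 m


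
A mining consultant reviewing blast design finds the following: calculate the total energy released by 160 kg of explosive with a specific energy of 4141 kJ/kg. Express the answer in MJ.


662.56 MJ

Energy = mass * specific_energy / 1000
= 160 * 4141 / 1000
= 662560 / 1000
= 662.56 MJ


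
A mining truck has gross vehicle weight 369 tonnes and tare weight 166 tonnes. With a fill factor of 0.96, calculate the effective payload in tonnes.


194.88 tonnes

Maximum payload = gross - tare
= 369 - 166 = 203 tonnes
Effective payload = max payload * fill factor
= 203 * 0.96
= 194.88 tonnes


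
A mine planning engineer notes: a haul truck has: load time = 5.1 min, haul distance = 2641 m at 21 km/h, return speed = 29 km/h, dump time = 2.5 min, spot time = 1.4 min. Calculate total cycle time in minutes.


Convert haul speed to m/min: 21 * 1000/60 = 350 m/min
Haul time = 2641 / 350 = 7.545714286 min
Convert return speed to m/min: 29 * 1000/60 = 483.3333333 m/min
Return time = 2641 / 483.3333333 = 5.464137931 min
Total cycle time:
= 5.1 + 7.545714286 + 2.5 + 5.464137931 + 1.4
= 22.0099 min

22.0099 min


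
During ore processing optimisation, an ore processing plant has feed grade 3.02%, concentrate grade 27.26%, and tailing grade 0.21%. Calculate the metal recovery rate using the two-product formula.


93.7687%

Using the two-product formula:
R = 100 * c * (f - t) / (f * (c - t))
Numerator = 100 * 27.26 * (3.02 - 0.21)
= 100 * 27.26 * 2.81
= 7660.06
Denominator = 3.02 * (27.26 - 0.21)
= 3.02 * 27.05
= 81.691
R = 7660.06 / 81.691
= 93.7687%


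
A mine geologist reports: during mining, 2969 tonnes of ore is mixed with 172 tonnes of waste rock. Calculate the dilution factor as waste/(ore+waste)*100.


Total material = ore + waste
= 2969 + 172 = 3141 tonnes
Dilution = waste / total * 100
= 172 / 3141 * 100
= 0.05475963069 * 100
= 5.476%

5.476%


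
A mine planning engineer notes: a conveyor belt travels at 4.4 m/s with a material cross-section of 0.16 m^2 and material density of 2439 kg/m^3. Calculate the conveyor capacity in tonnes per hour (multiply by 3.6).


6181.4016 t/h

Volumetric flow = speed * area
= 4.4 * 0.16 = 0.704 m^3/s
Mass flow = volumetric * density
= 0.704 * 2439 = 1717.056 kg/s
Convert to t/h: multiply by 3.6
Capacity = 1717.056 * 3.6
= 6181.4016 t/h


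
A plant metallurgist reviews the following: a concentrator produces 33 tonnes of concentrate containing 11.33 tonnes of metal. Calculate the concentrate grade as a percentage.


Grade = (metal in concentrate / concentrate mass) * 100
= (11.33 / 33) * 100
= 0.3433333333 * 100
= 34.3333%

34.3333%


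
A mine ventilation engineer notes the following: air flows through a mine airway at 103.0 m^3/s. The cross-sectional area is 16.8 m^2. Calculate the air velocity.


Velocity = flow rate / cross-sectional area
= 103.0 / 16.8
= 6.131 m/s

6.131 m/s


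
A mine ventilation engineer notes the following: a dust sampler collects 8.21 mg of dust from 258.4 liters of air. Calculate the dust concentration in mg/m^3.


Convert liters to m^3: 1 m^3 = 1000 L
Concentration = mass / volume * 1000
= 8.21 / 258.4 * 1000
= 0.03177244582 * 1000
= 31.7724 mg/m^3

31.7724 mg/m^3


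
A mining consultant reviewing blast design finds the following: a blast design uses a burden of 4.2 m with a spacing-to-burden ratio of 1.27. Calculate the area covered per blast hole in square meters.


First, find the spacing:
Spacing = burden * ratio = 4.2 * 1.27
= 5.334 m
Then, calculate the area:
Area = burden * spacing = 4.2 * 5.334
= 22.4028 m^2

22.4028 m^2


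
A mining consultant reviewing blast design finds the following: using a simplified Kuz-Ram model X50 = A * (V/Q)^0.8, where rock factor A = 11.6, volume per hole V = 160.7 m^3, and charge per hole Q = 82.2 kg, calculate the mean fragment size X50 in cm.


Compute V/Q:
V/Q = 160.7 / 82.2 = 1.954987835
Raise to the power 0.8:
(V/Q)^0.8 = 1.954987835^0.8 = 1.709681638
Multiply by A:
X50 = 11.6 * 1.709681638
= 19.8323 cm

19.8323 cm


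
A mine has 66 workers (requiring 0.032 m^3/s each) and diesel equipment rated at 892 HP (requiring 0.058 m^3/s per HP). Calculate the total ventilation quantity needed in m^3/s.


53.848 m^3/s

Airflow for workers:
Q_people = 66 * 0.032 = 2.112 m^3/s
Airflow for diesel equipment:
Q_diesel = 892 * 0.058 = 51.736 m^3/s
Total ventilation:
Q_total = 2.112 + 51.736
= 53.848 m^3/s


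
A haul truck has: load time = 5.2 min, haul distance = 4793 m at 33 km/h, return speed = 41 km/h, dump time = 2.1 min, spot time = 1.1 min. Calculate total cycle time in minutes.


24.1287 min

Convert haul speed to m/min: 33 * 1000/60 = 550 m/min
Haul time = 4793 / 550 = 8.714545455 min
Convert return speed to m/min: 41 * 1000/60 = 683.3333333 m/min
Return time = 4793 / 683.3333333 = 7.014146341 min
Total cycle time:
= 5.2 + 8.714545455 + 2.1 + 7.014146341 + 1.1
= 24.1287 min


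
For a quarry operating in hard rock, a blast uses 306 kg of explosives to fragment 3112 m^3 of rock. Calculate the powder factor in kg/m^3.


Powder factor = explosive mass / rock volume
= 306 / 3112
= 0.0983 kg/m^3

0.0983 kg/m^3


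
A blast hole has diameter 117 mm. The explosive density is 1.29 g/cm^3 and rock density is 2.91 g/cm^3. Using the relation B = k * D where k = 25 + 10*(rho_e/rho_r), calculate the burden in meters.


3.4437 m

First, compute k:
rho_e / rho_r = 1.29 / 2.91 = 0.4432989691
k = 25 + 10 * 0.4432989691 = 29.43298969
Then, compute burden:
B = k * D / 1000 = 29.43298969 * 117 / 1000
= 3443.659794 / 1000
= 3.4437 m


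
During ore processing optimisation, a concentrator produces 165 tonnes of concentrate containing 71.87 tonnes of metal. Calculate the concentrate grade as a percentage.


43.5576%

Grade = (metal in concentrate / concentrate mass) * 100
= (71.87 / 165) * 100
= 0.4355757576 * 100
= 43.5576%


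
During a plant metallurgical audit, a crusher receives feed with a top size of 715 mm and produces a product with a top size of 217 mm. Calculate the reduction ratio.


Reduction ratio = feed size / product size
= 715 / 217
= 3.2949

3.2949


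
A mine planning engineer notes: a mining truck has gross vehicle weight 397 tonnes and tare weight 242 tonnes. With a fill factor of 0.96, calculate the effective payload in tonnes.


148.8 tonnes

Maximum payload = gross - tare
= 397 - 242 = 155 tonnes
Effective payload = max payload * fill factor
= 155 * 0.96
= 148.8 tonnes


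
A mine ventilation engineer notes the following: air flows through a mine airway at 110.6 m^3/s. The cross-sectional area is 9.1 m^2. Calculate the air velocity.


Velocity = flow rate / cross-sectional area
= 110.6 / 9.1
= 12.1538 m/s

12.1538 m/s


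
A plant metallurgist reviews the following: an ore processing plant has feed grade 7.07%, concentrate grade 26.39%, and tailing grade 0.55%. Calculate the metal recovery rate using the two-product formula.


94.1836%

Using the two-product formula:
R = 100 * c * (f - t) / (f * (c - t))
Numerator = 100 * 26.39 * (7.07 - 0.55)
= 100 * 26.39 * 6.52
= 17206.28
Denominator = 7.07 * (26.39 - 0.55)
= 7.07 * 25.84
= 182.6888
R = 17206.28 / 182.6888
= 94.1836%


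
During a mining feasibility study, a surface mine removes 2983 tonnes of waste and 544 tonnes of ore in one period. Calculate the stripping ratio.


Stripping ratio = waste tonnage / ore tonnage
= 2983 / 544
= 5.4835

5.4835


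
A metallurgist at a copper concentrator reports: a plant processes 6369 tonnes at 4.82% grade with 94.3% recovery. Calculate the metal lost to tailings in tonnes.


17.4982 tonnes

Total metal in feed:
= 6369 * 4.82 / 100 = 306.9858 tonnes
Metal recovered:
= 306.9858 * 94.3 / 100 = 289.4876094 tonnes
Metal lost to tailings:
= 306.9858 - 289.4876094
= 17.4982 tonnes


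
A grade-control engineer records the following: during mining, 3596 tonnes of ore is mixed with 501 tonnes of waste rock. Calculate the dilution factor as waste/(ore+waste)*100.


12.2285%

Total material = ore + waste
= 3596 + 501 = 4097 tonnes
Dilution = waste / total * 100
= 501 / 4097 * 100
= 0.1222845985 * 100
= 12.2285%


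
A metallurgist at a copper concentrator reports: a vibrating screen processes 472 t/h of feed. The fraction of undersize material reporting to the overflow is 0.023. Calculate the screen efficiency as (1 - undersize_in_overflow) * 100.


97.7%

Screen efficiency = (1 - fraction of undersize in overflow) * 100
= (1 - 0.023) * 100
= 0.977 * 100
= 97.7%


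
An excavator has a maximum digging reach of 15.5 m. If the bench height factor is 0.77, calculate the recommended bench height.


Bench height = reach * factor
= 15.5 * 0.77
= 11.935 m

11.935 m


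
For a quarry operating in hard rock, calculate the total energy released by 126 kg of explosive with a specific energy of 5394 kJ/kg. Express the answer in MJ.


Energy = mass * specific_energy / 1000
= 126 * 5394 / 1000
= 679644 / 1000
= 679.644 MJ

679.644 MJ


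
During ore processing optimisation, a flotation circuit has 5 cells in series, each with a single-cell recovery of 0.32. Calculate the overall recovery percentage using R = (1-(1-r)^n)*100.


Complement of single-cell recovery:
1 - r = 1 - 0.32 = 0.68
Raise to power n:
(1 - r)^5 = 0.68^5 = 0.1453933568
Overall recovery:
R = (1 - 0.1453933568) * 100
= 85.4607%

85.4607%


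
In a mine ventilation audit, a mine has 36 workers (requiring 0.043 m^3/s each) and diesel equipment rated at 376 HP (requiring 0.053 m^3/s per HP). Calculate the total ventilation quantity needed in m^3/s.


21.476 m^3/s

Airflow for workers:
Q_people = 36 * 0.043 = 1.548 m^3/s
Airflow for diesel equipment:
Q_diesel = 376 * 0.053 = 19.928 m^3/s
Total ventilation:
Q_total = 1.548 + 19.928
= 21.476 m^3/s


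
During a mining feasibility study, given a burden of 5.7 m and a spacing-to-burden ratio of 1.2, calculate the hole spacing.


Spacing = burden * ratio
= 5.7 * 1.2
= 6.84 m

6.84 m


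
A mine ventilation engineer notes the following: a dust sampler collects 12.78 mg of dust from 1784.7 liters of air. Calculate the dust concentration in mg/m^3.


Convert liters to m^3: 1 m^3 = 1000 L
Concentration = mass / volume * 1000
= 12.78 / 1784.7 * 1000
= 0.007160867373 * 1000
= 7.1609 mg/m^3

7.1609 mg/m^3


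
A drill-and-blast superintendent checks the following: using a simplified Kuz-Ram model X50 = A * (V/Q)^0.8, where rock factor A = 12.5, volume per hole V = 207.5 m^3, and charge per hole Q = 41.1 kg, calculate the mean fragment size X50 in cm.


45.6511 cm

Compute V/Q:
V/Q = 207.5 / 41.1 = 5.0486618
Raise to the power 0.8:
(V/Q)^0.8 = 5.0486618^0.8 = 3.652086231
Multiply by A:
X50 = 12.5 * 3.652086231
= 45.6511 cm


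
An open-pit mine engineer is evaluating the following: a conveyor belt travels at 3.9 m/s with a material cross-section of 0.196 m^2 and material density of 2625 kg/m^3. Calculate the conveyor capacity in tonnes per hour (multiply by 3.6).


7223.58 t/h

Volumetric flow = speed * area
= 3.9 * 0.196 = 0.7644 m^3/s
Mass flow = volumetric * density
= 0.7644 * 2625 = 2006.55 kg/s
Convert to t/h: multiply by 3.6
Capacity = 2006.55 * 3.6
= 7223.58 t/h


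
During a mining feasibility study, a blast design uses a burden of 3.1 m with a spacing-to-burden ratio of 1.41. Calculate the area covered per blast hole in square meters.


13.5501 m^2

First, find the spacing:
Spacing = burden * ratio = 3.1 * 1.41
= 4.371 m
Then, calculate the area:
Area = burden * spacing = 3.1 * 4.371
= 13.5501 m^2


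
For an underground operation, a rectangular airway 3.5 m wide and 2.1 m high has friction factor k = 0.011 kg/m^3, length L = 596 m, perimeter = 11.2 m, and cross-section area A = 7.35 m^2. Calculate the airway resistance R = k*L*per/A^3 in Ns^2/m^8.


0.1849 Ns^2/m^8

Compute the numerator:
k * L * per = 0.011 * 596 * 11.2
= 73.4272
Compute the denominator:
A^3 = 7.35^3 = 397.065375
Resistance:
R = 73.4272 / 397.065375
= 0.1849 Ns^2/m^8


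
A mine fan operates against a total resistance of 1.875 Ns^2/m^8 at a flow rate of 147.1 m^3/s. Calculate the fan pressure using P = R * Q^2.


40572.0188 Pa

Compute Q^2:
Q^2 = 147.1^2 = 21638.41
Compute pressure:
P = R * Q^2 = 1.875 * 21638.41
= 40572.0188 Pa


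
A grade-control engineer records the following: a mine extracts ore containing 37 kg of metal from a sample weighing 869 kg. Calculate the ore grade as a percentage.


Ore grade = (metal mass / ore mass) * 100
= (37 / 869) * 100
= 0.04257767549 * 100
= 4.2578%

4.2578%


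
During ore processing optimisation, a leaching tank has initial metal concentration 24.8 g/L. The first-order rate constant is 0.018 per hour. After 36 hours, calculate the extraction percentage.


47.6909%

Compute the exponent:
-k * t = -0.018 * 36 = -0.648
Remaining concentration:
C = 24.8 * exp(-0.648)
= 24.8 * 0.5230909131
= 12.97265464 g/L
Extracted = 24.8 - 12.97265464 = 11.82734536 g/L
Extraction % = 11.82734536 / 24.8 * 100
= 47.6909%


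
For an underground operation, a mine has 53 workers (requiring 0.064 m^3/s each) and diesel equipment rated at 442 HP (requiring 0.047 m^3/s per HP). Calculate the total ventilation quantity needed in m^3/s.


24.166 m^3/s

Airflow for workers:
Q_people = 53 * 0.064 = 3.392 m^3/s
Airflow for diesel equipment:
Q_diesel = 442 * 0.047 = 20.774 m^3/s
Total ventilation:
Q_total = 3.392 + 20.774
= 24.166 m^3/s
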